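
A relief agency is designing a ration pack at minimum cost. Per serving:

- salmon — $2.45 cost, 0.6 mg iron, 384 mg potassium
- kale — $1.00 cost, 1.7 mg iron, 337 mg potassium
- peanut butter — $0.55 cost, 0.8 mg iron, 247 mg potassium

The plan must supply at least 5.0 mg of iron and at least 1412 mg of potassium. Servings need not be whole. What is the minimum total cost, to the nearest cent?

Compare the cost at each extreme point of the feasible region.
salmon only: max(5.0/0.6, 1412/384) = 8.333 servings → $20.42.
kale only: max(5.0/1.7, 1412/337) = 4.19 servings → $4.19.
peanut butter only: max(5.0/0.8, 1412/247) = 6.25 servings → $3.44.
salmon + kale with both tight: 1.588 servings and 2.381 servings → $6.27.
salmon + peanut butter: intersection lies outside the first quadrant.
kale + peanut butter with both tight: 0.7013 servings and 4.76 servings → $3.32.
The minimum over all feasible corners is $3.32.

$3.32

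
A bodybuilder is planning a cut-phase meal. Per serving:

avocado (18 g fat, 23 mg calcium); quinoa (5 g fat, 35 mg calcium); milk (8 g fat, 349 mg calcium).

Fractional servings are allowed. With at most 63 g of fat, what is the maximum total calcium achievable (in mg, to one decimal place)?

2748.4 mg

Calcium per g fat: milk 43.62, quinoa 7, avocado 1.278.
With no serving limits, spend the whole fat allowance on milk: 63 g / 8 g × 349 mg = 2748.4 mg.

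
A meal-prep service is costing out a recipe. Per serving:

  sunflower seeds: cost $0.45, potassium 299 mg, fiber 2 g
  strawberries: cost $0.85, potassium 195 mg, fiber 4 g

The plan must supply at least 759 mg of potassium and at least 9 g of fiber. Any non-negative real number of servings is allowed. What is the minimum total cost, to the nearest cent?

$1.95

This is a tiny linear program; its minimum lies at a vertex of the feasible set. List the vertices and price them.
sunflower seeds only: max(759/299, 9/2) = 4.5 servings → $2.02.
strawberries only: max(759/195, 9/4) = 3.892 servings → $3.31.
sunflower seeds + strawberries with both tight: 1.589 servings and 1.455 servings → $1.95.
So the least-cost plan costs $1.95.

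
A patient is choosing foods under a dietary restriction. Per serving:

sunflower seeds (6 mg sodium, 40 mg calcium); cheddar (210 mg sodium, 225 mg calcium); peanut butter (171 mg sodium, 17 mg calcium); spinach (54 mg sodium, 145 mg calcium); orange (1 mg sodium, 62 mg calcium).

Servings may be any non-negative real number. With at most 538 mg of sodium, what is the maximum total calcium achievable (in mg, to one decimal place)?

Calcium per mg sodium: orange 62, sunflower seeds 6.667, spinach 2.685, cheddar 1.071, peanut butter 0.09942.
With no serving limits, spend the whole sodium allowance on orange: 538 mg / 1 mg × 62 mg = 33356.0 mg.

33356.0 mg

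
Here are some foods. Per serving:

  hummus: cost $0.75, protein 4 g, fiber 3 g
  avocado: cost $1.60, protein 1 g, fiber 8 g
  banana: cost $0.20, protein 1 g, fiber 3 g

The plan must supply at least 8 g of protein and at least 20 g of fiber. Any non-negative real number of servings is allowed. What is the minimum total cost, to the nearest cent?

$1.58

hummus only: max(8/4, 20/3) = 6.667 servings → $5.00.
avocado only: max(8/1, 20/8) = 8 servings → $12.80.
banana only: max(8/1, 20/3) = 8 servings → $1.60.
hummus + avocado with both tight: 1.517 servings and 1.931 servings → $4.23.
hummus + banana with both tight: 0.4444 servings and 6.222 servings → $1.58.
avocado + banana: the both-tight solution has a negative serving — not a feasible corner.
So the least-cost plan costs $1.58.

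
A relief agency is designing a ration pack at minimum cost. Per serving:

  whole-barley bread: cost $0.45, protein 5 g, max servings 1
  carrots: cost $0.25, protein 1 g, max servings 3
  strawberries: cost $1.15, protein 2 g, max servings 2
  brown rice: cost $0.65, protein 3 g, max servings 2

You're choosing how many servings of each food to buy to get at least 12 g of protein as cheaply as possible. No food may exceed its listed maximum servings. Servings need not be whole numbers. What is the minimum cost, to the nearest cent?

$2.00

Cost per g of protein: whole-barley bread $0.0900, brown rice $0.2167, carrots $0.2500, strawberries $0.5750.
Take 1 serving of whole-barley bread: +5.0 g protein for $0.45 (total $0.45, still need 7.0 g).
Take 2 servings of brown rice: +6.0 g protein for $1.30 (total $1.75, still need 1.0 g).
Take 1 serving of carrots: +1.0 g protein for $0.25 (total $2.00, still need 0.0 g).
Greedy by cheapest-per-g is optimal for a single linear constraint, so the minimum cost is $2.00.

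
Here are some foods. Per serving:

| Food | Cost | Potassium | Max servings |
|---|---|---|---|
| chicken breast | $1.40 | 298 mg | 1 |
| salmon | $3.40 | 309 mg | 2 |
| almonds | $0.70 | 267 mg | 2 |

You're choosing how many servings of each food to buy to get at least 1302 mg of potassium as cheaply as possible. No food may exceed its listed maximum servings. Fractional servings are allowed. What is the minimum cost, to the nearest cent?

Cost per mg of potassium: almonds $0.0026, chicken breast $0.0047, salmon $0.0110.
Take 2 servings of almonds: +534.0 mg potassium for $1.40 (total $1.40, still need 768.0 mg).
Take 1 serving of chicken breast: +298.0 mg potassium for $1.40 (total $2.80, still need 470.0 mg).
Take 1.521 servings of salmon: +470.0 mg potassium for $5.17 (total $7.97, still need 0.0 mg).
Filling from the cheapest source first is optimal under one linear minimum: $7.97.

$7.97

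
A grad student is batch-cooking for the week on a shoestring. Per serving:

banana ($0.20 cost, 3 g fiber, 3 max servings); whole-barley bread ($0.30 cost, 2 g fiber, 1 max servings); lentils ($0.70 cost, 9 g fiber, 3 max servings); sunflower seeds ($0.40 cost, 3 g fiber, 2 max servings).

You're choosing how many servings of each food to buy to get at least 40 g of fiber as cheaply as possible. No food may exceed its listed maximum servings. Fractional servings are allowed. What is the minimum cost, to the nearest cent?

$3.23

Cost per g of fiber: banana $0.0667, lentils $0.0778, sunflower seeds $0.1333, whole-barley bread $0.1500.
Take 3 servings of banana: +9.0 g fiber for $0.60 (total $0.60, still need 31.0 g).
Take 3 servings of lentils: +27.0 g fiber for $2.10 (total $2.70, still need 4.0 g).
Take 1.333 servings of sunflower seeds: +4.0 g fiber for $0.53 (total $3.23, still need 0.0 g).
Filling from the cheapest source first is optimal under one linear minimum: $3.23.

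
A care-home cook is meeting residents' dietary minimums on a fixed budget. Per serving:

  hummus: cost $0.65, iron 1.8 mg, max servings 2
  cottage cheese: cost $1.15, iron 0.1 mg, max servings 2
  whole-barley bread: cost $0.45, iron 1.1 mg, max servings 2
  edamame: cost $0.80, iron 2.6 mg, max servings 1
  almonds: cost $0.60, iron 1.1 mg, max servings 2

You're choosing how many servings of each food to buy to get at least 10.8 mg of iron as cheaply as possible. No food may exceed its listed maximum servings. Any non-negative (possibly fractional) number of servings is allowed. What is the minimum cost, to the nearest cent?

$6.50

Cost per mg of iron: edamame $0.3077, hummus $0.3611, whole-barley bread $0.4091, almonds $0.5455, cottage cheese $11.5000.
Take 1 serving of edamame: +2.6 mg iron for $0.80 (total $0.80, still need 8.2 mg).
Take 2 servings of hummus: +3.6 mg iron for $1.30 (total $2.10, still need 4.6 mg).
Take 2 servings of whole-barley bread: +2.2 mg iron for $0.90 (total $3.00, still need 2.4 mg).
Take 2 servings of almonds: +2.2 mg iron for $1.20 (total $4.20, still need 0.2 mg).
Take 2 servings of cottage cheese: +0.2 mg iron for $2.30 (total $6.50, still need 0.0 mg).
Greedy by cheapest-per-mg is optimal for a single linear constraint, so the minimum cost is $6.50.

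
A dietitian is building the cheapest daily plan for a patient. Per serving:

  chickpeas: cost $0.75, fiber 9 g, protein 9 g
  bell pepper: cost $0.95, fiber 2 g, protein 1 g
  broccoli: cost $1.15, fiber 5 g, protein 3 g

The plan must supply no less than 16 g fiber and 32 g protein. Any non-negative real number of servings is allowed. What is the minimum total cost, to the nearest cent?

$2.67

An LP optimum is at a vertex; with two nutrient constraints at most two foods are used. Check each candidate.
chickpeas only: max(16/9, 32/9) = 3.556 servings → $2.67.
bell pepper only: max(16/2, 32/1) = 32 servings → $30.40.
broccoli only: max(16/5, 32/3) = 10.67 servings → $12.27.
chickpeas + bell pepper with both targets exact would need a negative amount; discard.
chickpeas + broccoli: intersection lies outside the first quadrant.
bell pepper + broccoli: intersection lies outside the first quadrant.
Cheapest feasible corner: $2.67.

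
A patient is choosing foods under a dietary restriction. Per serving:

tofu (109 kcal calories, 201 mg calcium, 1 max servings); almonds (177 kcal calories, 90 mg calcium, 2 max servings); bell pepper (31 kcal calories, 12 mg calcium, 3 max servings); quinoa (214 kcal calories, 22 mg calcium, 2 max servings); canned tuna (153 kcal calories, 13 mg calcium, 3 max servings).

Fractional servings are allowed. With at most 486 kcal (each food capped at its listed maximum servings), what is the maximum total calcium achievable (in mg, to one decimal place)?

389.9 mg

Calcium per kcal: tofu 1.844, almonds 0.5085, bell pepper 0.3871, quinoa 0.1028, canned tuna 0.08497.
Take 1 serving of tofu: uses 109 kcal, +201.0 mg calcium (running total 201.0 mg).
Take 2 servings of almonds: uses 354 kcal, +180.0 mg calcium (running total 381.0 mg).
Take 0.7419 servings of bell pepper: uses 23 kcal, +8.9 mg calcium (running total 389.9 mg).
Filling greedily by calcium-per-kcal is optimal for one linear limit, giving 389.9 mg.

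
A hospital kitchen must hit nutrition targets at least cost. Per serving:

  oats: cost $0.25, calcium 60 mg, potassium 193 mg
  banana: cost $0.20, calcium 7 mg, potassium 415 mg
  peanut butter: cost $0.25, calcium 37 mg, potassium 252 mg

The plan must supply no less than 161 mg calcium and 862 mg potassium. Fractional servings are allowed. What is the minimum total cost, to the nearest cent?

For a min-cost LP with two ≥-constraints, a basic feasible solution has at most two positive variables.
oats only: max(161/60, 862/193) = 4.466 servings → $1.12.
banana only: max(161/7, 862/415) = 23 servings → $4.60.
peanut butter only: max(161/37, 862/252) = 4.351 servings → $1.09.
oats + banana with both tight: 2.581 servings and 0.8768 servings → $0.82.
oats + peanut butter with both tight: 1.088 servings and 2.588 servings → $0.92.
banana + peanut butter: intersection lies outside the first quadrant.
The minimum over all feasible corners is $0.82.

$0.82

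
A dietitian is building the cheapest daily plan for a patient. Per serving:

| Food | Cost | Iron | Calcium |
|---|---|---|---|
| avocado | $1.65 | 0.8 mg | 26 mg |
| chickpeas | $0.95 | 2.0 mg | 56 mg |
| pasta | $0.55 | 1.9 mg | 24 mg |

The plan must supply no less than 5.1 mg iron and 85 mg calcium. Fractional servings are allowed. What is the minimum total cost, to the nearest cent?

Minimising a linear cost over {iron ≥ 5.1, calcium ≥ 85, servings ≥ 0} — the optimum is at a vertex, using one or two foods.
avocado only: max(5.1/0.8, 85/26) = 6.375 servings → $10.52.
chickpeas only: max(5.1/2.0, 85/56) = 2.55 servings → $2.42.
pasta only: max(5.1/1.9, 85/24) = 3.542 servings → $1.95.
avocado + chickpeas: intersection lies outside the first quadrant.
avocado + pasta with both tight: 1.295 servings and 2.139 servings → $3.31.
chickpeas + pasta with both tight: 0.6695 servings and 1.979 servings → $1.72.
So the least-cost plan costs $1.72.

$1.72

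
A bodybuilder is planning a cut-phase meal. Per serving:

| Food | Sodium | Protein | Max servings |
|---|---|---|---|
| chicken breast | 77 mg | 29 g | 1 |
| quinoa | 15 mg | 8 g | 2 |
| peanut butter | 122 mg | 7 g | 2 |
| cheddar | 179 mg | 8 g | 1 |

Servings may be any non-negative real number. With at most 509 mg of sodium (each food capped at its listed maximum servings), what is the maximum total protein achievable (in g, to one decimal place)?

Protein per mg sodium: quinoa 0.5333, chicken breast 0.3766, peanut butter 0.05738, cheddar 0.04469.
Take 2 servings of quinoa: uses 30 mg sodium, +16.0 g protein (running total 16.0 g).
Take 1 serving of chicken breast: uses 77 mg sodium, +29.0 g protein (running total 45.0 g).
Take 2 servings of peanut butter: uses 244 mg sodium, +14.0 g protein (running total 59.0 g).
Take 0.8827 servings of cheddar: uses 158 mg sodium, +7.1 g protein (running total 66.1 g).
Greedy by best ratio exhausts the sodium allowance optimally: 66.1 g.

66.1 g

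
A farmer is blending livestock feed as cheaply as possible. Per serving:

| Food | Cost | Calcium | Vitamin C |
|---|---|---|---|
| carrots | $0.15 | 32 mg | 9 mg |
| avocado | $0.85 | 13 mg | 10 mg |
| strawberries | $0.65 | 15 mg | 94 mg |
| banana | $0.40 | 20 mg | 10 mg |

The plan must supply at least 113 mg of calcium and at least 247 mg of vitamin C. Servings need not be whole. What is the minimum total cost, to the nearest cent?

With two linear requirements the optimum uses one or two foods; enumerate the corners.
carrots only: max(113/32, 247/9) = 27.44 servings → $4.12.
avocado only: max(113/13, 247/10) = 24.7 servings → $21.00.
strawberries only: max(113/15, 247/94) = 7.533 servings → $4.90.
banana only: max(113/20, 247/10) = 24.7 servings → $9.88.
carrots + avocado: intersection lies outside the first quadrant.
carrots + strawberries with both tight: 2.408 servings and 2.397 servings → $1.92.
carrots + banana with both targets exact would need a negative amount; discard.
avocado + strawberries with both tight: 6.452 servings and 1.941 servings → $6.75.
avocado + banana: intersection lies outside the first quadrant.
strawberries + banana with both tight: 2.202 servings and 3.998 servings → $3.03.
So the least-cost plan costs $1.92.

$1.92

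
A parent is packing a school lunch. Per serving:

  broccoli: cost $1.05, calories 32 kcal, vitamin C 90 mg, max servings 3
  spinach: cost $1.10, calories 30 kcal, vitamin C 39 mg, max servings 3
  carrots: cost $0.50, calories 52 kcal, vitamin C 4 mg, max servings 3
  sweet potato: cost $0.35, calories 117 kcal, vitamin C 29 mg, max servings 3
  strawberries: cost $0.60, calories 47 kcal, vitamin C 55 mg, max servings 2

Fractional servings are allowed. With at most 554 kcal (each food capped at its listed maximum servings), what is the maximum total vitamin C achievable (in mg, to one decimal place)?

564.9 mg

Vitamin C per kcal: broccoli 2.812, spinach 1.3, strawberries 1.17, sweet potato 0.2479, carrots 0.07692.
Take 3 servings of broccoli: uses 96 kcal, +270.0 mg vitamin C (running total 270.0 mg).
Take 3 servings of spinach: uses 90 kcal, +117.0 mg vitamin C (running total 387.0 mg).
Take 2 servings of strawberries: uses 94 kcal, +110.0 mg vitamin C (running total 497.0 mg).
Take 2.342 servings of sweet potato: uses 274 kcal, +67.9 mg vitamin C (running total 564.9 mg).
Greedy by best ratio exhausts the calories allowance optimally: 564.9 mg.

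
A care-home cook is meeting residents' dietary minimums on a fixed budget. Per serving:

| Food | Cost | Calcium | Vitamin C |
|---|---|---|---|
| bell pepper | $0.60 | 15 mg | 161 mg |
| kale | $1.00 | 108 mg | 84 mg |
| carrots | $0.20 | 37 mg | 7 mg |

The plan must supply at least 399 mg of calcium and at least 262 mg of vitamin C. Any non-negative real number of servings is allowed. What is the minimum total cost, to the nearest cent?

The cheapest plan sits at a corner of the feasible region — with two constraints it uses at most two foods.
bell pepper only: max(399/15, 262/161) = 26.6 servings → $15.96.
kale only: max(399/108, 262/84) = 3.694 servings → $3.69.
carrots only: max(399/37, 262/7) = 37.43 servings → $7.49.
bell pepper + kale: intersection lies outside the first quadrant.
bell pepper + carrots with both tight: 1.179 servings and 10.31 servings → $2.77.
kale + carrots with both tight: 2.934 servings and 2.219 servings → $3.38.
Cheapest feasible corner: $2.77.

$2.77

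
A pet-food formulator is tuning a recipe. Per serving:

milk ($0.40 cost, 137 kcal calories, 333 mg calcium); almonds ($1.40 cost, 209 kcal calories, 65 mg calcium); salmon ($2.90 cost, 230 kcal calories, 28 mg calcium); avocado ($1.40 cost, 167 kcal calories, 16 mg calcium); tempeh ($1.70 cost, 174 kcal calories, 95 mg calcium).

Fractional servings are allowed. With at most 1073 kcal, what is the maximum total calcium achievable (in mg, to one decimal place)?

2608.1 mg

Calcium per kcal: milk 2.431, tempeh 0.546, almonds 0.311, salmon 0.1217, avocado 0.09581.
With no serving limits, spend the whole calories allowance on milk: 1073 kcal / 137 kcal × 333 mg = 2608.1 mg.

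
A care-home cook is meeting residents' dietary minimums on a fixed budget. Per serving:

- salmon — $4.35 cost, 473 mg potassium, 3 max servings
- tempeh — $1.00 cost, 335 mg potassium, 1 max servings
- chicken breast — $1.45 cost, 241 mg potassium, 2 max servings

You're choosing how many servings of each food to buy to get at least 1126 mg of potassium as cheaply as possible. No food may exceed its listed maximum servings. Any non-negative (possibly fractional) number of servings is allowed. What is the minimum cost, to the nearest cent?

Cost per mg of potassium: tempeh $0.0030, chicken breast $0.0060, salmon $0.0092.
Take 1 serving of tempeh: +335.0 mg potassium for $1.00 (total $1.00, still need 791.0 mg).
Take 2 servings of chicken breast: +482.0 mg potassium for $2.90 (total $3.90, still need 309.0 mg).
Take 0.6533 servings of salmon: +309.0 mg potassium for $2.84 (total $6.74, still need 0.0 mg).
Greedy by cheapest-per-mg is optimal for a single linear constraint, so the minimum cost is $6.74.

$6.74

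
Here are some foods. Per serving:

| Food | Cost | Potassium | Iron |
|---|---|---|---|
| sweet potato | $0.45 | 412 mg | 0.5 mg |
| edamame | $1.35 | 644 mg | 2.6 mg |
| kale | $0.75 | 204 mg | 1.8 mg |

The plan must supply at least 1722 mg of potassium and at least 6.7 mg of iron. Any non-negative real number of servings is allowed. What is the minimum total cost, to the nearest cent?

$3.45

This is a tiny linear program; its minimum lies at a vertex of the feasible set. List the vertices and price them.
sweet potato only: max(1722/412, 6.7/0.5) = 13.4 servings → $6.03.
edamame only: max(1722/644, 6.7/2.6) = 2.674 servings → $3.61.
kale only: max(1722/204, 6.7/1.8) = 8.441 servings → $6.33.
sweet potato + edamame with both tight: 0.2168 servings and 2.535 servings → $3.52.
sweet potato + kale with both tight: 2.709 servings and 2.97 servings → $3.45.
edamame + kale: the both-tight solution has a negative serving — not a feasible corner.
The minimum over all feasible corners is $3.45.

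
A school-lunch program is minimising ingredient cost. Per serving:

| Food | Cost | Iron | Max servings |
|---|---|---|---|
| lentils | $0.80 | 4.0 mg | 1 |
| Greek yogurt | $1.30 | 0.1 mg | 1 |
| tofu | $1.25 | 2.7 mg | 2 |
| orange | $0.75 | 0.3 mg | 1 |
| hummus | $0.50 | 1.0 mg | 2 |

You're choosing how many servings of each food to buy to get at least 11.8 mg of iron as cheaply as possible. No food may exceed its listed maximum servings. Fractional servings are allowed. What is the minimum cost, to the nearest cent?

Cost per mg of iron: lentils $0.2000, tofu $0.4630, hummus $0.5000, orange $2.5000, Greek yogurt $13.0000.
Take 1 serving of lentils: +4.0 mg iron for $0.80 (total $0.80, still need 7.8 mg).
Take 2 servings of tofu: +5.4 mg iron for $2.50 (total $3.30, still need 2.4 mg).
Take 2 servings of hummus: +2.0 mg iron for $1.00 (total $4.30, still need 0.4 mg).
Take 1 serving of orange: +0.3 mg iron for $0.75 (total $5.05, still need 0.1 mg).
Take 1 serving of Greek yogurt: +0.1 mg iron for $1.30 (total $6.35, still need 0.0 mg).
Filling from the cheapest source first is optimal under one linear minimum: $6.35.

$6.35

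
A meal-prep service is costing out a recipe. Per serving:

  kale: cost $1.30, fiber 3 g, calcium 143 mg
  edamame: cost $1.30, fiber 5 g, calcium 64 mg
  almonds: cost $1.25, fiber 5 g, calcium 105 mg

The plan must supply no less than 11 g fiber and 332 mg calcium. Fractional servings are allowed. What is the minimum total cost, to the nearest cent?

$3.44

This is a tiny linear program; its minimum lies at a vertex of the feasible set. List the vertices and price them.
kale only: max(11/3, 332/143) = 3.667 servings → $4.77.
edamame only: max(11/5, 332/64) = 5.188 servings → $6.74.
almonds only: max(11/5, 332/105) = 3.162 servings → $3.95.
kale + edamame with both tight: 1.828 servings and 1.103 servings → $3.81.
kale + almonds with both tight: 1.262 servings and 1.442 servings → $3.44.
edamame + almonds: intersection lies outside the first quadrant.
The minimum over all feasible corners is $3.44.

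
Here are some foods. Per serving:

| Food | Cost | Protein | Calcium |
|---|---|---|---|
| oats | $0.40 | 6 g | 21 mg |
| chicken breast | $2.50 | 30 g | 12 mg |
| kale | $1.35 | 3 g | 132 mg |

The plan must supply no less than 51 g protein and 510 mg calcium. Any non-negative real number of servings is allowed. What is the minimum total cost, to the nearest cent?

For a min-cost LP with two ≥-constraints, a basic feasible solution has at most two positive variables.
oats only: max(51/6, 510/21) = 24.29 servings → $9.71.
chicken breast only: max(51/30, 510/12) = 42.5 servings → $106.25.
kale only: max(51/3, 510/132) = 17 servings → $22.95.
oats + chicken breast: intersection lies outside the first quadrant.
oats + kale with both tight: 7.136 servings and 2.728 servings → $6.54.
chicken breast + kale with both tight: 1.326 servings and 3.743 servings → $8.37.
Cheapest feasible corner: $6.54.

$6.54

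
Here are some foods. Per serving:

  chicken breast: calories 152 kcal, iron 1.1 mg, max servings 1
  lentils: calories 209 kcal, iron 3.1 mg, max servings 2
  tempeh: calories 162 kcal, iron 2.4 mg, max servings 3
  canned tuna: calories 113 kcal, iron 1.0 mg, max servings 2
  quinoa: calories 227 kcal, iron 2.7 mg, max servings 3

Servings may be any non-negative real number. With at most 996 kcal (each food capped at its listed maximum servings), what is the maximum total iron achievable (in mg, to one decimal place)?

Iron per kcal: lentils 0.01483, tempeh 0.01481, quinoa 0.01189, canned tuna 0.00885, chicken breast 0.007237.
Take 2 servings of lentils: uses 418 kcal, +6.2 mg iron (running total 6.2 mg).
Take 3 servings of tempeh: uses 486 kcal, +7.2 mg iron (running total 13.4 mg).
Take 0.4053 servings of quinoa: uses 92 kcal, +1.1 mg iron (running total 14.5 mg).
Filling greedily by iron-per-kcal is optimal for one linear limit, giving 14.5 mg.

14.5 mg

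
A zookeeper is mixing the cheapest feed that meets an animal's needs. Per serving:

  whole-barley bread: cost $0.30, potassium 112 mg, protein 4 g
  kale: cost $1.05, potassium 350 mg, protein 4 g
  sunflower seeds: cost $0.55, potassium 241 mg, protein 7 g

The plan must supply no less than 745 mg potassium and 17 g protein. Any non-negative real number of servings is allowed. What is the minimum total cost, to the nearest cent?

$1.70

whole-barley bread only: max(745/112, 17/4) = 6.652 servings → $2.00.
kale only: max(745/350, 17/4) = 4.25 servings → $4.46.
sunflower seeds only: max(745/241, 17/7) = 3.091 servings → $1.70.
whole-barley bread + kale with both tight: 3.12 servings and 1.13 servings → $2.12.
whole-barley bread + sunflower seeds: the both-tight solution has a negative serving — not a feasible corner.
kale + sunflower seeds with both tight: 0.7524 servings and 1.999 servings → $1.89.
The minimum over all feasible corners is $1.70.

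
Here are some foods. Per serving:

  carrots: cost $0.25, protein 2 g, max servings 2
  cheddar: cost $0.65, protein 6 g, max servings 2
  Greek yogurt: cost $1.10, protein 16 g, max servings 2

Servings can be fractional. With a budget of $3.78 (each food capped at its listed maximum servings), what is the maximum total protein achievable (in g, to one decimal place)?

46.2 g

Protein per dollar: Greek yogurt 14.55, cheddar 9.231, carrots 8.
Take 2 servings of Greek yogurt: spends $2.20, +32.0 g protein (running total 32.0 g).
Take 2 servings of cheddar: spends $1.30, +12.0 g protein (running total 44.0 g).
Take 1.12 servings of carrots: spends $0.28, +2.2 g protein (running total 46.2 g).
Filling greedily by protein-per-dollar is optimal for one linear limit, giving 46.2 g.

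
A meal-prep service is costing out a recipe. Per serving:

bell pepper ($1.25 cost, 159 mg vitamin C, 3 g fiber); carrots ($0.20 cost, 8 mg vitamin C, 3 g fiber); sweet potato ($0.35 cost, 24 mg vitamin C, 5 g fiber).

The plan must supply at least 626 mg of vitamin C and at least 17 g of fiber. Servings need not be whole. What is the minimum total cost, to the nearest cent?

bell pepper only: max(626/159, 17/3) = 5.667 servings → $7.08.
carrots only: max(626/8, 17/3) = 78.25 servings → $15.65.
sweet potato only: max(626/24, 17/5) = 26.08 servings → $9.13.
bell pepper + carrots with both tight: 3.845 servings and 1.821 servings → $5.17.
bell pepper + sweet potato with both tight: 3.765 servings and 1.141 servings → $5.11.
carrots + sweet potato with both targets exact would need a negative amount; discard.
Cheapest feasible corner: $5.11.

$5.11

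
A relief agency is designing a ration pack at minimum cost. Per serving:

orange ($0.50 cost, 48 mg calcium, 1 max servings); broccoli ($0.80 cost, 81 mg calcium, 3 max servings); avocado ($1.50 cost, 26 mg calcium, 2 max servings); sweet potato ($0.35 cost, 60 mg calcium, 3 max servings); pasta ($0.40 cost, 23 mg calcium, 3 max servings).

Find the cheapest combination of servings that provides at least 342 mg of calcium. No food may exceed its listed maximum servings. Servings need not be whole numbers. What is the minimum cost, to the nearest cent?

$2.65

Cost per mg of calcium: sweet potato $0.0058, broccoli $0.0099, orange $0.0104, pasta $0.0174, avocado $0.0577.
Take 3 servings of sweet potato: +180.0 mg calcium for $1.05 (total $1.05, still need 162.0 mg).
Take 2 servings of broccoli: +162.0 mg calcium for $1.60 (total $2.65, still need 0.0 mg).
Filling from the cheapest source first is optimal under one linear minimum: $2.65.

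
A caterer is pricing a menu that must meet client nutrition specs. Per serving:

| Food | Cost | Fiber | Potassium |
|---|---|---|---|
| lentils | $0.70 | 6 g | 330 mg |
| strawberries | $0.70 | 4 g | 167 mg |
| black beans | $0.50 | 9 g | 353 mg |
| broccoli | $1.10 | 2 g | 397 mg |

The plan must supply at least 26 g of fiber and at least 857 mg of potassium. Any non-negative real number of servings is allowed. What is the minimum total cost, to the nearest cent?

lentils only: max(26/6, 857/330) = 4.333 servings → $3.03.
strawberries only: max(26/4, 857/167) = 6.5 servings → $4.55.
black beans only: max(26/9, 857/353) = 2.889 servings → $1.44.
broccoli only: max(26/2, 857/397) = 13 servings → $14.30.
lentils + strawberries: the both-tight solution has a negative serving — not a feasible corner.
lentils + black beans: intersection lies outside the first quadrant.
lentils + broccoli: the both-tight solution has a negative serving — not a feasible corner.
strawberries + black beans with both targets exact would need a negative amount; discard.
strawberries + broccoli: intersection lies outside the first quadrant.
black beans + broccoli: the both-tight solution has a negative serving — not a feasible corner.
The minimum over all feasible corners is $1.44.

$1.44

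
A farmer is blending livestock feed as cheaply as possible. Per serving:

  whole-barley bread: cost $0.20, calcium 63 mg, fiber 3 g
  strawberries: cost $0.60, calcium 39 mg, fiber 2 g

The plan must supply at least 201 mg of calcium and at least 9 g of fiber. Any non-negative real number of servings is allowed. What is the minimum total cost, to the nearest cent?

Two binding constraints pin down two serving amounts, so the optimal mix uses at most two foods. The candidates are each food alone (scaled to the tighter of calcium/fiber) and each pair with both constraints tight.
whole-barley bread only: max(201/63, 9/3) = 3.19 servings → $0.64.
strawberries only: max(201/39, 9/2) = 5.154 servings → $3.09.
whole-barley bread + strawberries: the both-tight solution has a negative serving — not a feasible corner.
The minimum over all feasible corners is $0.64.

$0.64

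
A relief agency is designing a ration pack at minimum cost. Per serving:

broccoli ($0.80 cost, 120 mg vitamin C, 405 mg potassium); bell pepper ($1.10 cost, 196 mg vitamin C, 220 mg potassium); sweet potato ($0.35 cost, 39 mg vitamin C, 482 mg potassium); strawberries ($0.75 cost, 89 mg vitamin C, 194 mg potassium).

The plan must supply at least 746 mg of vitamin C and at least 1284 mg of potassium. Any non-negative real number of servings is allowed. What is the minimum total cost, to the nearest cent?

At the optimum either one food covers both requirements or two foods hit both targets exactly; no other combination can be cheaper.
broccoli only: max(746/120, 1284/405) = 6.217 servings → $4.97.
bell pepper only: max(746/196, 1284/220) = 5.836 servings → $6.42.
sweet potato only: max(746/39, 1284/482) = 19.13 servings → $6.69.
strawberries only: max(746/89, 1284/194) = 8.382 servings → $6.29.
broccoli + bell pepper with both tight: 1.652 servings and 2.794 servings → $4.40.
broccoli + sweet potato with both targets exact would need a negative amount; discard.
broccoli + strawberries: intersection lies outside the first quadrant.
bell pepper + sweet potato with both tight: 3.603 servings and 1.019 servings → $4.32.
bell pepper + strawberries with both tight: 1.651 servings and 4.746 servings → $5.38.
sweet potato + strawberries with both targets exact would need a negative amount; discard.
The minimum over all feasible corners is $4.32.

$4.32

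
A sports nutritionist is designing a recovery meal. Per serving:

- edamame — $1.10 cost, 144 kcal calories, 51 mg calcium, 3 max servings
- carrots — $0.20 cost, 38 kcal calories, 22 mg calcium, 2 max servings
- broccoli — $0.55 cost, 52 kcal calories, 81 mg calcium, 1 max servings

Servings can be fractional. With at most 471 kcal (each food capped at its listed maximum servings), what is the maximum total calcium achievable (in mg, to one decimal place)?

246.5 mg

Calcium per kcal: broccoli 1.558, carrots 0.5789, edamame 0.3542.
Take 1 serving of broccoli: uses 52 kcal, +81.0 mg calcium (running total 81.0 mg).
Take 2 servings of carrots: uses 76 kcal, +44.0 mg calcium (running total 125.0 mg).
Take 2.382 servings of edamame: uses 343 kcal, +121.5 mg calcium (running total 246.5 mg).
Filling greedily by calcium-per-kcal is optimal for one linear limit, giving 246.5 mg.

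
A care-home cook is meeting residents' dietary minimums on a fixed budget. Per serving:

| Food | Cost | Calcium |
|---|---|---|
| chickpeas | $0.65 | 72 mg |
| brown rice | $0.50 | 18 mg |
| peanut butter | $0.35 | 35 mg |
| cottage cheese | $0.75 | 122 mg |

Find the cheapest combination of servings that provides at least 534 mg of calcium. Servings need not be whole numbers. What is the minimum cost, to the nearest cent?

$3.28

Cost per mg of calcium: cottage cheese $0.0061, chickpeas $0.0090, peanut butter $0.0100, brown rice $0.0278.
With no serving limits, use only cottage cheese: 534 mg / 122 mg = 4.377 servings × $0.75 = $3.28.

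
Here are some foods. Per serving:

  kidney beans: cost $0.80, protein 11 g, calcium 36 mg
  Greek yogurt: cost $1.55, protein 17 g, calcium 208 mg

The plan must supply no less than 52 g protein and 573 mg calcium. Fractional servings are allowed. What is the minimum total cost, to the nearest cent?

The cheapest plan sits at a corner of the feasible region — with two constraints it uses at most two foods.
kidney beans only: max(52/11, 573/36) = 15.92 servings → $12.73.
Greek yogurt only: max(52/17, 573/208) = 3.059 servings → $4.74.
kidney beans + Greek yogurt with both tight: 0.6414 servings and 2.644 servings → $4.61.
Cheapest feasible corner: $4.61.

$4.61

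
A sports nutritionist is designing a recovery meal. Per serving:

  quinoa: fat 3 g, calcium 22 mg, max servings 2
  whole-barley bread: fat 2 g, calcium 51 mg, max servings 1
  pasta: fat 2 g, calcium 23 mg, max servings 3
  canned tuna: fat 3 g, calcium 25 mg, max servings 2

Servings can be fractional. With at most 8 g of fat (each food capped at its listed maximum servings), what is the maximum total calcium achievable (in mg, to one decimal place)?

Calcium per g fat: whole-barley bread 25.5, pasta 11.5, canned tuna 8.333, quinoa 7.333.
Take 1 serving of whole-barley bread: uses 2 g fat, +51.0 mg calcium (running total 51.0 mg).
Take 3 servings of pasta: uses 6 g fat, +69.0 mg calcium (running total 120.0 mg).
Greedy by best ratio exhausts the fat allowance optimally: 120.0 mg.

120.0 mg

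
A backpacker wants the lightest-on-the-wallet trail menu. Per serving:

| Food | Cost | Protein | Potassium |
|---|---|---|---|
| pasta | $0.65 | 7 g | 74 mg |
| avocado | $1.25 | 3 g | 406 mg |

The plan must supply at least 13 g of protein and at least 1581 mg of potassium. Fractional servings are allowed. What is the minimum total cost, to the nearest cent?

$4.95

This is a tiny linear program; its minimum lies at a vertex of the feasible set. List the vertices and price them.
pasta only: max(13/7, 1581/74) = 21.36 servings → $13.89.
avocado only: max(13/3, 1581/406) = 4.333 servings → $5.42.
pasta + avocado with both tight: 0.2042 servings and 3.857 servings → $4.95.
So the least-cost plan costs $4.95.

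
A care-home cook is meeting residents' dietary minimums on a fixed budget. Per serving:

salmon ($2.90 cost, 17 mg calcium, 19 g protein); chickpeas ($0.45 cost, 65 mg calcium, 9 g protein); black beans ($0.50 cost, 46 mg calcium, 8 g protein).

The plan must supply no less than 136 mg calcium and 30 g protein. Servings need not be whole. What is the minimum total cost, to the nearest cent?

This is a tiny linear program; its minimum lies at a vertex of the feasible set. List the vertices and price them.
salmon only: max(136/17, 30/19) = 8 servings → $23.20.
chickpeas only: max(136/65, 30/9) = 3.333 servings → $1.50.
black beans only: max(136/46, 30/8) = 3.75 servings → $1.88.
salmon + chickpeas with both tight: 0.671 servings and 1.917 servings → $2.81.
salmon + black beans with both tight: 0.3957 servings and 2.81 servings → $2.55.
chickpeas + black beans: the both-tight solution has a negative serving — not a feasible corner.
So the least-cost plan costs $1.50.

$1.50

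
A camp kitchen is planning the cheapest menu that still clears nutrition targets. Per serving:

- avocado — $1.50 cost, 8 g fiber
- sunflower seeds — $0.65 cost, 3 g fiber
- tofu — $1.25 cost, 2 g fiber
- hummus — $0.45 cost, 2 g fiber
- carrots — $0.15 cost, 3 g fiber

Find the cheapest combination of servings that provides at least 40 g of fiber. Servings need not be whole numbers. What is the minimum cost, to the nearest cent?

$2.00

Cost per g of fiber: carrots $0.0500, avocado $0.1875, sunflower seeds $0.2167, hummus $0.2250, tofu $0.6250.
With no serving limits, use only carrots: 40 g / 3 g = 13.33 servings × $0.15 = $2.00.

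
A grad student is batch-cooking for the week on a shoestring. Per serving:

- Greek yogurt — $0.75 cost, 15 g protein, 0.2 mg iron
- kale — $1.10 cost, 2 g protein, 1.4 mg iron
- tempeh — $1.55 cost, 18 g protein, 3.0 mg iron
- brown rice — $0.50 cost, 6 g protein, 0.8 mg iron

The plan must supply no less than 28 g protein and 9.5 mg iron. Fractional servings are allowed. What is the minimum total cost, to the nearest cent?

$4.91

With two linear requirements the optimum uses one or two foods; enumerate the corners.
Greek yogurt only: max(28/15, 9.5/0.2) = 47.5 servings → $35.62.
kale only: max(28/2, 9.5/1.4) = 14 servings → $15.40.
tempeh only: max(28/18, 9.5/3.0) = 3.167 servings → $4.91.
brown rice only: max(28/6, 9.5/0.8) = 11.88 servings → $5.94.
Greek yogurt + kale with both tight: 0.9806 servings and 6.646 servings → $8.05.
Greek yogurt + tempeh: the both-tight solution has a negative serving — not a feasible corner.
Greek yogurt + brown rice: intersection lies outside the first quadrant.
kale + tempeh with both tight: 4.531 servings and 1.052 servings → $6.62.
kale + brown rice with both tight: 5.088 servings and 2.971 servings → $7.08.
tempeh + brown rice: intersection lies outside the first quadrant.
The minimum over all feasible corners is $4.91.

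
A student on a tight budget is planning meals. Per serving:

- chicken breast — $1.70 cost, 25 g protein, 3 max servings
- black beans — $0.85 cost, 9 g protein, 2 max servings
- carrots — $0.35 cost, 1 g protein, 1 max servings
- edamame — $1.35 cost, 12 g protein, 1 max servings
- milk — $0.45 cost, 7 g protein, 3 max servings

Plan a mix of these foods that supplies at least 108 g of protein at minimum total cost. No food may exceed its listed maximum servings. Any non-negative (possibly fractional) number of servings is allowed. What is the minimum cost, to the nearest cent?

$7.58

Cost per g of protein: milk $0.0643, chicken breast $0.0680, black beans $0.0944, edamame $0.1125, carrots $0.3500.
Take 3 servings of milk: +21.0 g protein for $1.35 (total $1.35, still need 87.0 g).
Take 3 servings of chicken breast: +75.0 g protein for $5.10 (total $6.45, still need 12.0 g).
Take 1.333 servings of black beans: +12.0 g protein for $1.13 (total $7.58, still need 0.0 g).
Greedy by cheapest-per-g is optimal for a single linear constraint, so the minimum cost is $7.58.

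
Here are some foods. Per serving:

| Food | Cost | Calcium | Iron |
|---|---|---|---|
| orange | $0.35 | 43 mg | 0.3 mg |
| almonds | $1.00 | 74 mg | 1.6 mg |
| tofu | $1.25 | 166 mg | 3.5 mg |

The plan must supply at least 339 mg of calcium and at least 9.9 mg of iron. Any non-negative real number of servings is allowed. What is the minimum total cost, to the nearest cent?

An LP optimum is at a vertex; with two nutrient constraints at most two foods are used. Check each candidate.
orange only: max(339/43, 9.9/0.3) = 33 servings → $11.55.
almonds only: max(339/74, 9.9/1.6) = 6.188 servings → $6.19.
tofu only: max(339/166, 9.9/3.5) = 2.829 servings → $3.54.
orange + almonds: the both-tight solution has a negative serving — not a feasible corner.
orange + tofu with both targets exact would need a negative amount; discard.
almonds + tofu: intersection lies outside the first quadrant.
So the least-cost plan costs $3.54.

$3.54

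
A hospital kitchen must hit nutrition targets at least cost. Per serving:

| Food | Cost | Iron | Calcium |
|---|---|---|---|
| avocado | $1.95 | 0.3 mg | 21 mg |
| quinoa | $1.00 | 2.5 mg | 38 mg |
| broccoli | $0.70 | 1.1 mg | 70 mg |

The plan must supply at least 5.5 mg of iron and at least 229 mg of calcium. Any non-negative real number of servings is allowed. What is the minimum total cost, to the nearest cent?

$2.91

avocado only: max(5.5/0.3, 229/21) = 18.33 servings → $35.75.
quinoa only: max(5.5/2.5, 229/38) = 6.026 servings → $6.03.
broccoli only: max(5.5/1.1, 229/70) = 5 servings → $3.50.
avocado + quinoa with both tight: 8.844 servings and 1.139 servings → $18.39.
avocado + broccoli with both targets exact would need a negative amount; discard.
quinoa + broccoli with both tight: 0.9992 servings and 2.729 servings → $2.91.
The minimum over all feasible corners is $2.91.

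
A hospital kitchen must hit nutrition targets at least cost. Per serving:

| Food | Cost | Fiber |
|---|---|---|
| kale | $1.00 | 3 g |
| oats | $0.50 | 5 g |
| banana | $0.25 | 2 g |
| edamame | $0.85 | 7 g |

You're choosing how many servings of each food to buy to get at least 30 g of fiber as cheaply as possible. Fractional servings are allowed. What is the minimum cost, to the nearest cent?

Cost per g of fiber: oats $0.1000, edamame $0.1214, banana $0.1250, kale $0.3333.
With no serving limits, use only oats: 30 g / 5 g = 6 servings × $0.50 = $3.00.

$3.00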